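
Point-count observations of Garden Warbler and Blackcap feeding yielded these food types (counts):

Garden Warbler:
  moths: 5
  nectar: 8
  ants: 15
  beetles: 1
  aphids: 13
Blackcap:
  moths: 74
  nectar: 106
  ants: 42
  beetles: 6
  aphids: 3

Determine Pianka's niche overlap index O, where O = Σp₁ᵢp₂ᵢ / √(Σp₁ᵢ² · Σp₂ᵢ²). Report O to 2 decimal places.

0.63

Proportions for Garden Warbler (n=42): 5/42=0.1190, 8/42=0.1905, 15/42=0.3571, 1/42=0.0238, 13/42=0.3095
Proportions for Blackcap (n=231): 74/231=0.3203, 106/231=0.4589, 42/231=0.1818, 6/231=0.0260, 3/231=0.0130
Σ p₁ᵢp₂ᵢ = 0.038116 + 0.087420 + 0.064921 + 0.000619 + 0.004024 = 0.195100
Σp_1ᵢ² = 0.1190² + 0.1905² + 0.3571² + 0.0238² + 0.3095² = 0.014161 + 0.036290 + 0.127520 + 0.000566 + 0.095790 = 0.274327
Σp_2ᵢ² = 0.3203² + 0.4589² + 0.1818² + 0.0260² + 0.0130² = 0.102592 + 0.210589 + 0.033051 + 0.000676 + 0.000169 = 0.347077
O = 0.195100 / √(0.274327 × 0.347077) = 0.195100 / 0.3085654 = 0.6323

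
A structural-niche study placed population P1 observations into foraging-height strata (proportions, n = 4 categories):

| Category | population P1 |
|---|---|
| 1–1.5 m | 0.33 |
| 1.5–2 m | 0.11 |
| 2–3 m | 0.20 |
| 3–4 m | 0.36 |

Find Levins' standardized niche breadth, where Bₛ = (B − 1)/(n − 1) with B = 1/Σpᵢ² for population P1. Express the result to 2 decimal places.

0.81

Σpᵢ² = 0.33² + 0.11² + 0.20² + 0.36² = 0.1089 + 0.0121 + 0.0400 + 0.1296 = 0.2906
B = 1 / 0.2906 = 3.4412
Bₛ = (B − 1)/(n − 1) = (3.4412 − 1)/(4 − 1) = 2.4412/3 = 0.8137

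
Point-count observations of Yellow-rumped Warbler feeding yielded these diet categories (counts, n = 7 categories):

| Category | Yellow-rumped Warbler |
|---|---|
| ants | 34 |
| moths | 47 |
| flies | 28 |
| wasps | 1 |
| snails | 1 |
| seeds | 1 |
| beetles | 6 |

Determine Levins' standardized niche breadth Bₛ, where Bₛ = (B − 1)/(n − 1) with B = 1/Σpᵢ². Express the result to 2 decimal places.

Proportions for Yellow-rumped Warbler (n=118): 34/118=0.2881, 47/118=0.3983, 28/118=0.2373, 1/118=0.0085, 1/118=0.0085, 1/118=0.0085, 6/118=0.0508
Σpᵢ² = 0.2881² + 0.3983² + 0.2373² + 0.0085² + 0.0085² + 0.0085² + 0.0508² = 0.083002 + 0.158643 + 0.056311 + 0.000072 + 0.000072 + 0.000072 + 0.002581 = 0.300753
B = 1 / 0.300753 = 3.3250
Bₛ = (B − 1)/(n − 1) = (3.3250 − 1)/(7 − 1) = 2.3250/6 = 0.3875

0.39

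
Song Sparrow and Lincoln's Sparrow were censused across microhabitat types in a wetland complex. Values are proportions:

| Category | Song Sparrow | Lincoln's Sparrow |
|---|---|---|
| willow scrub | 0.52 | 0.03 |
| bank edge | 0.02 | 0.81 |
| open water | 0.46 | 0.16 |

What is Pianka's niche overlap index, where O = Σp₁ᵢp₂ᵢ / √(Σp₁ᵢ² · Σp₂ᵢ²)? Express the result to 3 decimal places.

0.184

Σ p₁ᵢp₂ᵢ = 0.0156 + 0.0162 + 0.0736 = 0.1054
Σp_1ᵢ² = 0.52² + 0.02² + 0.46² = 0.2704 + 0.0004 + 0.2116 = 0.4824
Σp_2ᵢ² = 0.03² + 0.81² + 0.16² = 0.0009 + 0.6561 + 0.0256 = 0.6826
O = 0.1054 / √(0.4824 × 0.6826) = 0.1054 / 0.573835 = 0.18368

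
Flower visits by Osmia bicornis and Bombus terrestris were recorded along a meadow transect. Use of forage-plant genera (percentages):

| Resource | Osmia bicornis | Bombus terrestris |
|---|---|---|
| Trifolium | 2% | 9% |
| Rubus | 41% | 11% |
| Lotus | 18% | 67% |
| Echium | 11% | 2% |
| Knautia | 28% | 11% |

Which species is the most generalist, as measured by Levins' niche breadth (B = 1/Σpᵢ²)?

Convert percentages to proportions (divide by 100).
Σp_bicoᵢ² = 0.02² + 0.41² + 0.18² + 0.11² + 0.28² = 0.0004 + 0.1681 + 0.0324 + 0.0121 + 0.0784 = 0.2914
B_bico = 1 / 0.2914 = 3.4317
Σp_terrᵢ² = 0.09² + 0.11² + 0.67² + 0.02² + 0.11² = 0.0081 + 0.0121 + 0.4489 + 0.0004 + 0.0121 = 0.4816
B_terr = 1 / 0.4816 = 2.0764
Highest B → broadest niche (most generalist): Osmia bicornis (B = 3.43).

Osmia bicornis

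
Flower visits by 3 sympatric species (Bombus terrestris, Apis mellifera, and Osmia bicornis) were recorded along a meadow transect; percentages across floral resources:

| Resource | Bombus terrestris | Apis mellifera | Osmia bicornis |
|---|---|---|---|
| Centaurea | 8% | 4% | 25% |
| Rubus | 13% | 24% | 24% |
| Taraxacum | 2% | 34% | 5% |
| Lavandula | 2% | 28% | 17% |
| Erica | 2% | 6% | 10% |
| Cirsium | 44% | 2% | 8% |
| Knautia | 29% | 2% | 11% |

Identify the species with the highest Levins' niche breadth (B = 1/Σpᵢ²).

Osmia bicornis

Convert percentages to proportions (divide by 100).
Σp_terrᵢ² = 0.08² + 0.13² + 0.02² + 0.02² + 0.02² + 0.44² + 0.29² = 0.0064 + 0.0169 + 0.0004 + 0.0004 + 0.0004 + 0.1936 + 0.0841 = 0.3022
B_terr = 1 / 0.3022 = 3.3091
Σp_mellᵢ² = 0.04² + 0.24² + 0.34² + 0.28² + 0.06² + 0.02² + 0.02² = 0.0016 + 0.0576 + 0.1156 + 0.0784 + 0.0036 + 0.0004 + 0.0004 = 0.2576
B_mell = 1 / 0.2576 = 3.8820
Σp_bicoᵢ² = 0.25² + 0.24² + 0.05² + 0.17² + 0.10² + 0.08² + 0.11² = 0.0625 + 0.0576 + 0.0025 + 0.0289 + 0.0100 + 0.0064 + 0.0121 = 0.1800
B_bico = 1 / 0.1800 = 5.5556
Highest B → broadest niche (most generalist): Osmia bicornis (B = 5.56).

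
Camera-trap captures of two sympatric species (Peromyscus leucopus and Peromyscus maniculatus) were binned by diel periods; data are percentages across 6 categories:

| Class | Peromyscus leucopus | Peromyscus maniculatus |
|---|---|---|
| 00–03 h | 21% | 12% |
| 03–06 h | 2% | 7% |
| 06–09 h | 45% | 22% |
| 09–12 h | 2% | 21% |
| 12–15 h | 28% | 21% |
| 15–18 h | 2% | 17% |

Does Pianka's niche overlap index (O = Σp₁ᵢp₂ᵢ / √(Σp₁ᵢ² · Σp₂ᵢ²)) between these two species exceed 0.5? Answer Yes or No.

Convert percentages to proportions (divide by 100).
Σ p₁ᵢp₂ᵢ = 0.0252 + 0.0014 + 0.0990 + 0.0042 + 0.0588 + 0.0034 = 0.1920
Σp_1ᵢ² = 0.21² + 0.02² + 0.45² + 0.02² + 0.28² + 0.02² = 0.0441 + 0.0004 + 0.2025 + 0.0004 + 0.0784 + 0.0004 = 0.3262
Σp_2ᵢ² = 0.12² + 0.07² + 0.22² + 0.21² + 0.21² + 0.17² = 0.0144 + 0.0049 + 0.0484 + 0.0441 + 0.0441 + 0.0289 = 0.1848
O = 0.1920 / √(0.3262 × 0.1848) = 0.1920 / 0.24552 = 0.7820
O = 0.7820 > 0.5 → Yes.

Yes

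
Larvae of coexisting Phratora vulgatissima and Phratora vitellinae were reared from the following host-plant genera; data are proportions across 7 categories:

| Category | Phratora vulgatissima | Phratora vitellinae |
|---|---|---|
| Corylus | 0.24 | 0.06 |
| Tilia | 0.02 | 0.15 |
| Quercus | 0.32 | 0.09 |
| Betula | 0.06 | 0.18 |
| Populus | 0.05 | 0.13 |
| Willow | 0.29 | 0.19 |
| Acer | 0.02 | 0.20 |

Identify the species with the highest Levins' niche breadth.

Phratora vitellinae

Σp_vulgᵢ² = 0.24² + 0.02² + 0.32² + 0.06² + 0.05² + 0.29² + 0.02² = 0.0576 + 0.0004 + 0.1024 + 0.0036 + 0.0025 + 0.0841 + 0.0004 = 0.2510
B_vulg = 1 / 0.2510 = 3.9841
Σp_viteᵢ² = 0.06² + 0.15² + 0.09² + 0.18² + 0.13² + 0.19² + 0.20² = 0.0036 + 0.0225 + 0.0081 + 0.0324 + 0.0169 + 0.0361 + 0.0400 = 0.1596
B_vite = 1 / 0.1596 = 6.2657
Highest B → broadest niche (most generalist): Phratora vitellinae (B = 6.27).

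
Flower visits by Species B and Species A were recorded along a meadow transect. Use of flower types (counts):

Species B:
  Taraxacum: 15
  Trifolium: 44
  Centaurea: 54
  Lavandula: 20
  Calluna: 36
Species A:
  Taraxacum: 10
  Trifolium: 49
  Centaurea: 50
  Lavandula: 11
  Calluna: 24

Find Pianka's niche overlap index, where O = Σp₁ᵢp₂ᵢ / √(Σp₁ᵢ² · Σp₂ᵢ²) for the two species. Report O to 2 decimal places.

0.98

Proportions for Species B (n=169): 15/169=0.0888, 44/169=0.2604, 54/169=0.3195, 20/169=0.1183, 36/169=0.2130
Proportions for Species A (n=144): 10/144=0.0694, 49/144=0.3403, 50/144=0.3472, 11/144=0.0764, 24/144=0.1667
Σ p₁ᵢp₂ᵢ = 0.006163 + 0.088614 + 0.110930 + 0.009038 + 0.035507 = 0.250252
Σp_1ᵢ² = 0.0888² + 0.2604² + 0.3195² + 0.1183² + 0.2130² = 0.007885 + 0.067808 + 0.102080 + 0.013995 + 0.045369 = 0.237137
Σp_2ᵢ² = 0.0694² + 0.3403² + 0.3472² + 0.0764² + 0.1667² = 0.004816 + 0.115804 + 0.120548 + 0.005837 + 0.027789 = 0.274794
O = 0.250252 / √(0.237137 × 0.274794) = 0.250252 / 0.2552721 = 0.9803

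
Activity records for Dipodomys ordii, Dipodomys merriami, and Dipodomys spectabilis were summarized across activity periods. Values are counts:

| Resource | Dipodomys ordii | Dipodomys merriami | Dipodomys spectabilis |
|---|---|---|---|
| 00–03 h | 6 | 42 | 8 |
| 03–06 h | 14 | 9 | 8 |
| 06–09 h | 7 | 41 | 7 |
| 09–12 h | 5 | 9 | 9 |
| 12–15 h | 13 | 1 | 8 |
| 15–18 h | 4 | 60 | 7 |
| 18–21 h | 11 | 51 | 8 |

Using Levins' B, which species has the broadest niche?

Proportions for Dipodomys ordii (n=60): 6/60=0.1000, 14/60=0.2333, 7/60=0.1167, 5/60=0.0833, 13/60=0.2167, 4/60=0.0667, 11/60=0.1833
Proportions for Dipodomys merriami (n=213): 42/213=0.1972, 9/213=0.0423, 41/213=0.1925, 9/213=0.0423, 1/213=0.0047, 60/213=0.2817, 51/213=0.2394
Proportions for Dipodomys spectabilis (n=55): 8/55=0.1455, 8/55=0.1455, 7/55=0.1273, 9/55=0.1636, 8/55=0.1455, 7/55=0.1273, 8/55=0.1455
Σp_ordiᵢ² = 0.1000² + 0.2333² + 0.1167² + 0.0833² + 0.2167² + 0.0667² + 0.1833² = 0.010000 + 0.054429 + 0.013619 + 0.006939 + 0.046959 + 0.004449 + 0.033599 = 0.169994
B_ordi = 1 / 0.169994 = 5.8826
Σp_merrᵢ² = 0.1972² + 0.0423² + 0.1925² + 0.0423² + 0.0047² + 0.2817² + 0.2394² = 0.038888 + 0.001789 + 0.037056 + 0.001789 + 0.000022 + 0.079355 + 0.057312 = 0.216211
B_merr = 1 / 0.216211 = 4.6251
Σp_specᵢ² = 0.1455² + 0.1455² + 0.1273² + 0.1636² + 0.1455² + 0.1273² + 0.1455² = 0.021170 + 0.021170 + 0.016205 + 0.026765 + 0.021170 + 0.016205 + 0.021170 = 0.143855
B_spec = 1 / 0.143855 = 6.9514
Highest B → broadest niche (most generalist): Dipodomys spectabilis (B = 6.95).

Dipodomys spectabilis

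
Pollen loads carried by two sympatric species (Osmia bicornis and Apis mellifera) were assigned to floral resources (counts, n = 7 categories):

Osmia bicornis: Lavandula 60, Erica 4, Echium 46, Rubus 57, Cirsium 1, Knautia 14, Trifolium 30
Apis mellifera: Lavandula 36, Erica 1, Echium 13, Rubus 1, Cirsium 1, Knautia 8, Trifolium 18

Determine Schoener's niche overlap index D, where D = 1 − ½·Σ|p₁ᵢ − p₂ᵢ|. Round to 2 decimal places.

0.69

Proportions for Osmia bicornis (n=212): 60/212=0.2830, 4/212=0.0189, 46/212=0.2170, 57/212=0.2689, 1/212=0.0047, 14/212=0.0660, 30/212=0.1415
Proportions for Apis mellifera (n=78): 36/78=0.4615, 1/78=0.0128, 13/78=0.1667, 1/78=0.0128, 1/78=0.0128, 8/78=0.1026, 18/78=0.2308
Σ|p₁ᵢ − p₂ᵢ| = 0.1785 + 0.0061 + 0.0503 + 0.2561 + 0.0081 + 0.0366 + 0.0893 = 0.6250
D = 1 − ½ × 0.6250 = 1 − 0.31250 = 0.68750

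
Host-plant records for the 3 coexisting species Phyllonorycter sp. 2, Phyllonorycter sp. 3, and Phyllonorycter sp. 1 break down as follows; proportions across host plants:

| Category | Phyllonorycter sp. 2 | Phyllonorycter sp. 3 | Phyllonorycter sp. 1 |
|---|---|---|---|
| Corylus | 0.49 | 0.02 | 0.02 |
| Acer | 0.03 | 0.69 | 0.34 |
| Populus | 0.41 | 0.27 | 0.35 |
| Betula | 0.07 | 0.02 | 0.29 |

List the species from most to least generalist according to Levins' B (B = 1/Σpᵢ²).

Σp_2ᵢ² = 0.49² + 0.03² + 0.41² + 0.07² = 0.2401 + 0.0009 + 0.1681 + 0.0049 = 0.4140
B_2 = 1 / 0.4140 = 2.4155
Σp_3ᵢ² = 0.02² + 0.69² + 0.27² + 0.02² = 0.0004 + 0.4761 + 0.0729 + 0.0004 = 0.5498
B_3 = 1 / 0.5498 = 1.8188
Σp_1ᵢ² = 0.02² + 0.34² + 0.35² + 0.29² = 0.0004 + 0.1156 + 0.1225 + 0.0841 = 0.3226
B_1 = 1 / 0.3226 = 3.0998
Ranking by B (broadest → narrowest): Phyllonorycter sp. 1 (3.10) > Phyllonorycter sp. 2 (2.42) > Phyllonorycter sp. 3 (1.82)

Phyllonorycter sp. 1 > Phyllonorycter sp. 2 > Phyllonorycter sp. 3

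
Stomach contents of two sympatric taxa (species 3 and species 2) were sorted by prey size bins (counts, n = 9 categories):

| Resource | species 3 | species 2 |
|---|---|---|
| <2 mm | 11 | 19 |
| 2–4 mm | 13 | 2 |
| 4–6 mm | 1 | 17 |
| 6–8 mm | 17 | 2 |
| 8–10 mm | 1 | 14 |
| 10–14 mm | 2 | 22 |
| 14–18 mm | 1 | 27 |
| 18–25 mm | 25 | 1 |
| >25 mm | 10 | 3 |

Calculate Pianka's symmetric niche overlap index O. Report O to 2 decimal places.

0.26

Proportions for species 3 (n=81): 11/81=0.1358, 13/81=0.1605, 1/81=0.0123, 17/81=0.2099, 1/81=0.0123, 2/81=0.0247, 1/81=0.0123, 25/81=0.3086, 10/81=0.1235
Proportions for species 2 (n=107): 19/107=0.1776, 2/107=0.0187, 17/107=0.1589, 2/107=0.0187, 14/107=0.1308, 22/107=0.2056, 27/107=0.2523, 1/107=0.0093, 3/107=0.0280
Σ p₁ᵢp₂ᵢ = 0.024118 + 0.003001 + 0.001954 + 0.003925 + 0.001609 + 0.005078 + 0.003103 + 0.002870 + 0.003458 = 0.049116
Σp_1ᵢ² = 0.1358² + 0.1605² + 0.0123² + 0.2099² + 0.0123² + 0.0247² + 0.0123² + 0.3086² + 0.1235² = 0.018442 + 0.025760 + 0.000151 + 0.044058 + 0.000151 + 0.000610 + 0.000151 + 0.095234 + 0.015252 = 0.199809
Σp_2ᵢ² = 0.1776² + 0.0187² + 0.1589² + 0.0187² + 0.1308² + 0.2056² + 0.2523² + 0.0093² + 0.0280² = 0.031542 + 0.000350 + 0.025249 + 0.000350 + 0.017109 + 0.042271 + 0.063655 + 0.000086 + 0.000784 = 0.181396
O = 0.049116 / √(0.199809 × 0.181396) = 0.049116 / 0.1903800 = 0.2580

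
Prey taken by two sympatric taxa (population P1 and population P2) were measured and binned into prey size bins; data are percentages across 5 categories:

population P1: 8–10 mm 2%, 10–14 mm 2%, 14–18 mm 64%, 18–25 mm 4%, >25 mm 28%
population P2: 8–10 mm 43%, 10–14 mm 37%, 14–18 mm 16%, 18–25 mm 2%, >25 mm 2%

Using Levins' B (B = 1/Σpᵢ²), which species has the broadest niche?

Convert percentages to proportions (divide by 100).
Σp_P1ᵢ² = 0.02² + 0.02² + 0.64² + 0.04² + 0.28² = 0.0004 + 0.0004 + 0.4096 + 0.0016 + 0.0784 = 0.4904
B_P1 = 1 / 0.4904 = 2.0392
Σp_P2ᵢ² = 0.43² + 0.37² + 0.16² + 0.02² + 0.02² = 0.1849 + 0.1369 + 0.0256 + 0.0004 + 0.0004 = 0.3482
B_P2 = 1 / 0.3482 = 2.8719
Highest B → broadest niche (most generalist): population P2 (B = 2.87).

population P2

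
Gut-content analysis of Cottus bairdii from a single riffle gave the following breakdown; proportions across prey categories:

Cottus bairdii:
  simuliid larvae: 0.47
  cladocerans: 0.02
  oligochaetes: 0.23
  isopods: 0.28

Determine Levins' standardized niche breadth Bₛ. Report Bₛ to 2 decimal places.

Σpᵢ² = 0.47² + 0.02² + 0.23² + 0.28² = 0.2209 + 0.0004 + 0.0529 + 0.0784 = 0.3526
B = 1 / 0.3526 = 2.8361
Bₛ = (B − 1)/(n − 1) = (2.8361 − 1)/(4 − 1) = 1.8361/3 = 0.6120

0.61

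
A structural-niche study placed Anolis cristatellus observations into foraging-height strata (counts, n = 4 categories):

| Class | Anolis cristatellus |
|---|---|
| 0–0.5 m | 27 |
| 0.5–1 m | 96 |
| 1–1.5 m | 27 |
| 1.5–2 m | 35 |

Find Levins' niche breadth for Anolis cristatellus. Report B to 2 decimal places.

2.88

Proportions for Anolis cristatellus (n=185): 27/185=0.1459, 96/185=0.5189, 27/185=0.1459, 35/185=0.1892
Σpᵢ² = 0.1459² + 0.5189² + 0.1459² + 0.1892² = 0.021287 + 0.269257 + 0.021287 + 0.035797 = 0.347628
B = 1 / 0.347628 = 2.8766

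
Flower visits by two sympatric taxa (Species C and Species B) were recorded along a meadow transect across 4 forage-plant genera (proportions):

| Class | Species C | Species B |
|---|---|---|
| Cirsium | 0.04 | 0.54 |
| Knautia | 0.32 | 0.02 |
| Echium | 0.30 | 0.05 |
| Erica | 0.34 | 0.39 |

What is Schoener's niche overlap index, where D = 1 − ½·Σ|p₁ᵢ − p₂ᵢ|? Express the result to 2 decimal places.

0.45

Σ|p₁ᵢ − p₂ᵢ| = 0.50 + 0.30 + 0.25 + 0.05 = 1.10
D = 1 − ½ × 1.10 = 1 − 0.550 = 0.4500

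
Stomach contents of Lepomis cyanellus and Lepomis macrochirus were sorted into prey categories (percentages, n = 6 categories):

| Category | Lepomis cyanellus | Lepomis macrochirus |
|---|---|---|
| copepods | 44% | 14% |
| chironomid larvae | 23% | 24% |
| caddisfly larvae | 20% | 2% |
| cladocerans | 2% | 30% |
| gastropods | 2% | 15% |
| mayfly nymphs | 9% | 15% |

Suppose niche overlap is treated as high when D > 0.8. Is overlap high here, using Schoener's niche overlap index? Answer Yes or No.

No

Convert percentages to proportions (divide by 100).
Σ|p₁ᵢ − p₂ᵢ| = 0.30 + 0.01 + 0.18 + 0.28 + 0.13 + 0.06 = 0.96
D = 1 − ½ × 0.96 = 1 − 0.480 = 0.5200
D = 0.5200 < 0.8 → No.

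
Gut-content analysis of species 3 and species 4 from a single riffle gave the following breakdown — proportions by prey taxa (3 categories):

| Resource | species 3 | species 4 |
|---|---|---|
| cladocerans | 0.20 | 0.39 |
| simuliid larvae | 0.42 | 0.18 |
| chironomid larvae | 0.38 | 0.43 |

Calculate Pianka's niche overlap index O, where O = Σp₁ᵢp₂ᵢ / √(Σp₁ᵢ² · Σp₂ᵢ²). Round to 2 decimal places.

0.87

Σ p₁ᵢp₂ᵢ = 0.0780 + 0.0756 + 0.1634 = 0.3170
Σp_1ᵢ² = 0.20² + 0.42² + 0.38² = 0.0400 + 0.1764 + 0.1444 = 0.3608
Σp_2ᵢ² = 0.39² + 0.18² + 0.43² = 0.1521 + 0.0324 + 0.1849 = 0.3694
O = 0.3170 / √(0.3608 × 0.3694) = 0.3170 / 0.36507 = 0.8683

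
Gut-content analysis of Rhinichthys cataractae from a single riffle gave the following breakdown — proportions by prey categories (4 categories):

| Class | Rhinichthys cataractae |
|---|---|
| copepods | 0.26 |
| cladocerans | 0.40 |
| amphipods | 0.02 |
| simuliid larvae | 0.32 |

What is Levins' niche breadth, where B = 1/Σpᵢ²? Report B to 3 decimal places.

3.027

Σpᵢ² = 0.26² + 0.40² + 0.02² + 0.32² = 0.0676 + 0.1600 + 0.0004 + 0.1024 = 0.3304
B = 1 / 0.3304 = 3.02663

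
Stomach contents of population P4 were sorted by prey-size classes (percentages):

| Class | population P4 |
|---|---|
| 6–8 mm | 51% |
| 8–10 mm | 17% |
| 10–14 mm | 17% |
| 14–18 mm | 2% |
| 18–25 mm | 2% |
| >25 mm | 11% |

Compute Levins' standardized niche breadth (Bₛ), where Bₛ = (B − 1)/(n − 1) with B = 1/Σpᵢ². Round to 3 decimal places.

0.405

Convert percentages to proportions (divide by 100).
Σpᵢ² = 0.51² + 0.17² + 0.17² + 0.02² + 0.02² + 0.11² = 0.2601 + 0.0289 + 0.0289 + 0.0004 + 0.0004 + 0.0121 = 0.3308
B = 1 / 0.3308 = 3.02297
Bₛ = (B − 1)/(n − 1) = (3.02297 − 1)/(6 − 1) = 2.02297/5 = 0.40459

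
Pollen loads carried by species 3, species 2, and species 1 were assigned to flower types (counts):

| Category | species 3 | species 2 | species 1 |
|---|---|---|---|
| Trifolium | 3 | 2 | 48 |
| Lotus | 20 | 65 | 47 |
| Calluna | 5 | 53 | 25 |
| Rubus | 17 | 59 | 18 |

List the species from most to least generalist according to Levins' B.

Proportions for species 3 (n=45): 3/45=0.0667, 20/45=0.4444, 5/45=0.1111, 17/45=0.3778
Proportions for species 2 (n=179): 2/179=0.0112, 65/179=0.3631, 53/179=0.2961, 59/179=0.3296
Proportions for species 1 (n=138): 48/138=0.3478, 47/138=0.3406, 25/138=0.1812, 18/138=0.1304
Σp_3ᵢ² = 0.0667² + 0.4444² + 0.1111² + 0.3778² = 0.004449 + 0.197491 + 0.012343 + 0.142733 = 0.357016
B_3 = 1 / 0.357016 = 2.8010
Σp_2ᵢ² = 0.0112² + 0.3631² + 0.2961² + 0.3296² = 0.000125 + 0.131842 + 0.087675 + 0.108636 = 0.328278
B_2 = 1 / 0.328278 = 3.0462
Σp_1ᵢ² = 0.3478² + 0.3406² + 0.1812² + 0.1304² = 0.120965 + 0.116008 + 0.032833 + 0.017004 = 0.286810
B_1 = 1 / 0.286810 = 3.4866
Ranking by B (broadest → narrowest): species 1 (3.49) > species 2 (3.05) > species 3 (2.80)

species 1 > species 2 > species 3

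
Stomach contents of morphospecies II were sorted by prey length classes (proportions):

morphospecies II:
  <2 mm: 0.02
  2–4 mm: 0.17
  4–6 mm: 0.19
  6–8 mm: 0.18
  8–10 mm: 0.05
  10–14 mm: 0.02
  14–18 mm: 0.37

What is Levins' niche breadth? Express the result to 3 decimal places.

4.209

Σpᵢ² = 0.02² + 0.17² + 0.19² + 0.18² + 0.05² + 0.02² + 0.37² = 0.0004 + 0.0289 + 0.0361 + 0.0324 + 0.0025 + 0.0004 + 0.1369 = 0.2376
B = 1 / 0.2376 = 4.20875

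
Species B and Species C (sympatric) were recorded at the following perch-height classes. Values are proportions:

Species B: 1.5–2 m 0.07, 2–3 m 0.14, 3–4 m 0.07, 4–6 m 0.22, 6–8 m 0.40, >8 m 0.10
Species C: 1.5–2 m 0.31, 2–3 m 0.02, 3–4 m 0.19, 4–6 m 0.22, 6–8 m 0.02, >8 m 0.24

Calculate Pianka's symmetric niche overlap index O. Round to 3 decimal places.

Σ p₁ᵢp₂ᵢ = 0.0217 + 0.0028 + 0.0133 + 0.0484 + 0.0080 + 0.0240 = 0.1182
Σp_1ᵢ² = 0.07² + 0.14² + 0.07² + 0.22² + 0.40² + 0.10² = 0.0049 + 0.0196 + 0.0049 + 0.0484 + 0.1600 + 0.0100 = 0.2478
Σp_2ᵢ² = 0.31² + 0.02² + 0.19² + 0.22² + 0.02² + 0.24² = 0.0961 + 0.0004 + 0.0361 + 0.0484 + 0.0004 + 0.0576 = 0.2390
O = 0.1182 / √(0.2478 × 0.2390) = 0.1182 / 0.243360 = 0.48570

0.486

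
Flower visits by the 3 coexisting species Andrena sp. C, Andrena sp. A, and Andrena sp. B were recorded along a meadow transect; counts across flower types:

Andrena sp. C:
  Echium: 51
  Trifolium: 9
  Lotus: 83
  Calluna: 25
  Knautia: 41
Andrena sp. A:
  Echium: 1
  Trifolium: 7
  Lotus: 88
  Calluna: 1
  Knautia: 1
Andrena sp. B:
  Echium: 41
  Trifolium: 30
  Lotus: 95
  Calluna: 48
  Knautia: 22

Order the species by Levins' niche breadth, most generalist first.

Proportions for Andrena sp. C (n=209): 51/209=0.2440, 9/209=0.0431, 83/209=0.3971, 25/209=0.1196, 41/209=0.1962
Proportions for Andrena sp. A (n=98): 1/98=0.0102, 7/98=0.0714, 88/98=0.8980, 1/98=0.0102, 1/98=0.0102
Proportions for Andrena sp. B (n=236): 41/236=0.1737, 30/236=0.1271, 95/236=0.4025, 48/236=0.2034, 22/236=0.0932
Σp_Cᵢ² = 0.2440² + 0.0431² + 0.3971² + 0.1196² + 0.1962² = 0.059536 + 0.001858 + 0.157688 + 0.014304 + 0.038494 = 0.271880
B_C = 1 / 0.271880 = 3.6781
Σp_Aᵢ² = 0.0102² + 0.0714² + 0.8980² + 0.0102² + 0.0102² = 0.000104 + 0.005098 + 0.806404 + 0.000104 + 0.000104 = 0.811814
B_A = 1 / 0.811814 = 1.2318
Σp_Bᵢ² = 0.1737² + 0.1271² + 0.4025² + 0.2034² + 0.0932² = 0.030172 + 0.016154 + 0.162006 + 0.041372 + 0.008686 = 0.258390
B_B = 1 / 0.258390 = 3.8701
Ranking by B (broadest → narrowest): Andrena sp. B (3.87) > Andrena sp. C (3.68) > Andrena sp. A (1.23)

Andrena sp. B > Andrena sp. C > Andrena sp. A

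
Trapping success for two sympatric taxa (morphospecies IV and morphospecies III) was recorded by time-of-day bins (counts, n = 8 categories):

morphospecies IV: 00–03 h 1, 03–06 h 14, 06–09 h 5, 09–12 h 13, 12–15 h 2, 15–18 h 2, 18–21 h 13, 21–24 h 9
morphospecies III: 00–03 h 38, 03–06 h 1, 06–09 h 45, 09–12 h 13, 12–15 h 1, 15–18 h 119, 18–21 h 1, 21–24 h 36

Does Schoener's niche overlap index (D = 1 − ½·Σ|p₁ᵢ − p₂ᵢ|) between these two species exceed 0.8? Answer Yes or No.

No

Proportions for morphospecies IV (n=59): 1/59=0.0169, 14/59=0.2373, 5/59=0.0847, 13/59=0.2203, 2/59=0.0339, 2/59=0.0339, 13/59=0.2203, 9/59=0.1525
Proportions for morphospecies III (n=254): 38/254=0.1496, 1/254=0.0039, 45/254=0.1772, 13/254=0.0512, 1/254=0.0039, 119/254=0.4685, 1/254=0.0039, 36/254=0.1417
Σ|p₁ᵢ − p₂ᵢ| = 0.1327 + 0.2334 + 0.0925 + 0.1691 + 0.0300 + 0.4346 + 0.2164 + 0.0108 = 1.3195
D = 1 − ½ × 1.3195 = 1 − 0.65975 = 0.34025
D = 0.34025 < 0.8 → No.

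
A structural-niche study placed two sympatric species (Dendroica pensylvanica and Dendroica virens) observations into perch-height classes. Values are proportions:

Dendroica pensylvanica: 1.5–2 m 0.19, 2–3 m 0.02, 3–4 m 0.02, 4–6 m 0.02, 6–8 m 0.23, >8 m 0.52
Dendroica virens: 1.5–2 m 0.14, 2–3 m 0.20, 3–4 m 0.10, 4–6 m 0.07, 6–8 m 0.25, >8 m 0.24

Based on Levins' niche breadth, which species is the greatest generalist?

Σp_pensᵢ² = 0.19² + 0.02² + 0.02² + 0.02² + 0.23² + 0.52² = 0.0361 + 0.0004 + 0.0004 + 0.0004 + 0.0529 + 0.2704 = 0.3606
B_pens = 1 / 0.3606 = 2.7732
Σp_vireᵢ² = 0.14² + 0.20² + 0.10² + 0.07² + 0.25² + 0.24² = 0.0196 + 0.0400 + 0.0100 + 0.0049 + 0.0625 + 0.0576 = 0.1946
B_vire = 1 / 0.1946 = 5.1387
Highest B → broadest niche (most generalist): Dendroica virens (B = 5.14).

Dendroica virens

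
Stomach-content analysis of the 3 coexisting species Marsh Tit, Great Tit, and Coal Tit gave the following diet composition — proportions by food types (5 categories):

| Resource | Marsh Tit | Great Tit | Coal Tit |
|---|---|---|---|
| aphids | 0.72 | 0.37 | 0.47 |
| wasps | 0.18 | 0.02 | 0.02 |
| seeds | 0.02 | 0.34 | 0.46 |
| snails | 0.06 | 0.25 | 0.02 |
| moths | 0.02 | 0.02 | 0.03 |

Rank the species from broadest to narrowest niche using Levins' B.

Great Tit > Coal Tit > Marsh Tit

Σp_Marsᵢ² = 0.72² + 0.18² + 0.02² + 0.06² + 0.02² = 0.5184 + 0.0324 + 0.0004 + 0.0036 + 0.0004 = 0.5552
B_Mars = 1 / 0.5552 = 1.8012
Σp_Greaᵢ² = 0.37² + 0.02² + 0.34² + 0.25² + 0.02² = 0.1369 + 0.0004 + 0.1156 + 0.0625 + 0.0004 = 0.3158
B_Grea = 1 / 0.3158 = 3.1666
Σp_Coalᵢ² = 0.47² + 0.02² + 0.46² + 0.02² + 0.03² = 0.2209 + 0.0004 + 0.2116 + 0.0004 + 0.0009 = 0.4342
B_Coal = 1 / 0.4342 = 2.3031
Ranking by B (broadest → narrowest): Great Tit (3.17) > Coal Tit (2.30) > Marsh Tit (1.80)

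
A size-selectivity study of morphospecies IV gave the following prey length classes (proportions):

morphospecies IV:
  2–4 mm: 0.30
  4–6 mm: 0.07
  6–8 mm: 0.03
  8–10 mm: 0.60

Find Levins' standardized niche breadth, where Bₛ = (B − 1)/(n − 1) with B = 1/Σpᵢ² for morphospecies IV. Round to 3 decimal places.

0.398

Σpᵢ² = 0.30² + 0.07² + 0.03² + 0.60² = 0.0900 + 0.0049 + 0.0009 + 0.3600 = 0.4558
B = 1 / 0.4558 = 2.19394
Bₛ = (B − 1)/(n − 1) = (2.19394 − 1)/(4 − 1) = 1.19394/3 = 0.39798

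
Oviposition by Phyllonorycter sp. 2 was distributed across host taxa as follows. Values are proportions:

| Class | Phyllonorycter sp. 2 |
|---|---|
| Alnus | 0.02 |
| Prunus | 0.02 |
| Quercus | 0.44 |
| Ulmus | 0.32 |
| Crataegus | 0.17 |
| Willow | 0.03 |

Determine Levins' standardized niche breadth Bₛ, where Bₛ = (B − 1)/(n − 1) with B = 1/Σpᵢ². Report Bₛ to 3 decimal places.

0.412

Σpᵢ² = 0.02² + 0.02² + 0.44² + 0.32² + 0.17² + 0.03² = 0.0004 + 0.0004 + 0.1936 + 0.1024 + 0.0289 + 0.0009 = 0.3266
B = 1 / 0.3266 = 3.06185
Bₛ = (B − 1)/(n − 1) = (3.06185 − 1)/(6 − 1) = 2.06185/5 = 0.41237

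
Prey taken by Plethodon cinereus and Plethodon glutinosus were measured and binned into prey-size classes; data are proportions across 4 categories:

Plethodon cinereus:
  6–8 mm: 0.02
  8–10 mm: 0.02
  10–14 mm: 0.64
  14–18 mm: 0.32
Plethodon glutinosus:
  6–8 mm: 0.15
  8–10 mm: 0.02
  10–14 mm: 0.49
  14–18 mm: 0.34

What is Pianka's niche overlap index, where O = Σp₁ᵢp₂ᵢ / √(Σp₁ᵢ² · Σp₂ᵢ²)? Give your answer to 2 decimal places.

0.97

Σ p₁ᵢp₂ᵢ = 0.0030 + 0.0004 + 0.3136 + 0.1088 = 0.4258
Σp_1ᵢ² = 0.02² + 0.02² + 0.64² + 0.32² = 0.0004 + 0.0004 + 0.4096 + 0.1024 = 0.5128
Σp_2ᵢ² = 0.15² + 0.02² + 0.49² + 0.34² = 0.0225 + 0.0004 + 0.2401 + 0.1156 = 0.3786
O = 0.4258 / √(0.5128 × 0.3786) = 0.4258 / 0.44062 = 0.9664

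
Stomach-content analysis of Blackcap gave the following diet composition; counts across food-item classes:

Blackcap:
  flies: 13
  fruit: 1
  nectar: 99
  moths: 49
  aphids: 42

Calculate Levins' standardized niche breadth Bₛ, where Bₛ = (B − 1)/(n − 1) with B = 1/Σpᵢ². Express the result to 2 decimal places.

0.49

Proportions for Blackcap (n=204): 13/204=0.0637, 1/204=0.0049, 99/204=0.4853, 49/204=0.2402, 42/204=0.2059
Σpᵢ² = 0.0637² + 0.0049² + 0.4853² + 0.2402² + 0.2059² = 0.004058 + 0.000024 + 0.235516 + 0.057696 + 0.042395 = 0.339689
B = 1 / 0.339689 = 2.9439
Bₛ = (B − 1)/(n − 1) = (2.9439 − 1)/(5 − 1) = 1.9439/4 = 0.4860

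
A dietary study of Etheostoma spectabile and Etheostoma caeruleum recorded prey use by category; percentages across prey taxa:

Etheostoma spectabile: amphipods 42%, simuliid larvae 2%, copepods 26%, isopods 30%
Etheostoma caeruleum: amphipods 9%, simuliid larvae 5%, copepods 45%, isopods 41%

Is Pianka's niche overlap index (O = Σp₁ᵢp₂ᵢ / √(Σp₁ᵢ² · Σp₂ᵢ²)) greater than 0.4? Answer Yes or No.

Yes

Convert percentages to proportions (divide by 100).
Σ p₁ᵢp₂ᵢ = 0.0378 + 0.0010 + 0.1170 + 0.1230 = 0.2788
Σp_1ᵢ² = 0.42² + 0.02² + 0.26² + 0.30² = 0.1764 + 0.0004 + 0.0676 + 0.0900 = 0.3344
Σp_2ᵢ² = 0.09² + 0.05² + 0.45² + 0.41² = 0.0081 + 0.0025 + 0.2025 + 0.1681 = 0.3812
O = 0.2788 / √(0.3344 × 0.3812) = 0.2788 / 0.35703 = 0.7809
O = 0.7809 > 0.4 → Yes.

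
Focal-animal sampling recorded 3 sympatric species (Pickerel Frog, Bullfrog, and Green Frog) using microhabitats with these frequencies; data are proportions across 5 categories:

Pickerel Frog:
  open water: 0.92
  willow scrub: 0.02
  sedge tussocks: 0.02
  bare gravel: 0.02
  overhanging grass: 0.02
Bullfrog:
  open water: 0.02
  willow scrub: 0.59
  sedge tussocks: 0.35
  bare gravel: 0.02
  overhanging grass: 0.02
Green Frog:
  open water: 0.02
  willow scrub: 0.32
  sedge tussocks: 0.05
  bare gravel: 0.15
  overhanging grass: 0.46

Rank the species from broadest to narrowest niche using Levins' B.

Green Frog > Bullfrog > Pickerel Frog

Σp_Pickᵢ² = 0.92² + 0.02² + 0.02² + 0.02² + 0.02² = 0.8464 + 0.0004 + 0.0004 + 0.0004 + 0.0004 = 0.8480
B_Pick = 1 / 0.8480 = 1.1792
Σp_Bullᵢ² = 0.02² + 0.59² + 0.35² + 0.02² + 0.02² = 0.0004 + 0.3481 + 0.1225 + 0.0004 + 0.0004 = 0.4718
B_Bull = 1 / 0.4718 = 2.1195
Σp_Greeᵢ² = 0.02² + 0.32² + 0.05² + 0.15² + 0.46² = 0.0004 + 0.1024 + 0.0025 + 0.0225 + 0.2116 = 0.3394
B_Gree = 1 / 0.3394 = 2.9464
Ranking by B (broadest → narrowest): Green Frog (2.95) > Bullfrog (2.12) > Pickerel Frog (1.18)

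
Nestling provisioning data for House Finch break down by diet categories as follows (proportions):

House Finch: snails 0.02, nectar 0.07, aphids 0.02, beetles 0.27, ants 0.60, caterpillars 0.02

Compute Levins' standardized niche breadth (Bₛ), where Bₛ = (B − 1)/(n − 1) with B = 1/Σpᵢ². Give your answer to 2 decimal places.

0.26

Σpᵢ² = 0.02² + 0.07² + 0.02² + 0.27² + 0.60² + 0.02² = 0.0004 + 0.0049 + 0.0004 + 0.0729 + 0.3600 + 0.0004 = 0.4390
B = 1 / 0.4390 = 2.2779
Bₛ = (B − 1)/(n − 1) = (2.2779 − 1)/(6 − 1) = 1.2779/5 = 0.2556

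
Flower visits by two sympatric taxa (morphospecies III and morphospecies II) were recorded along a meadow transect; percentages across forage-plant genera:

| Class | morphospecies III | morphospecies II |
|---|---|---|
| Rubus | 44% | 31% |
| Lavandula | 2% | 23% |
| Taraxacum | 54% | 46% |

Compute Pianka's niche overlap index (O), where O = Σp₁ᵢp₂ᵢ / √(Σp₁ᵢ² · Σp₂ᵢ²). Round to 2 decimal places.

0.93

Convert percentages to proportions (divide by 100).
Σ p₁ᵢp₂ᵢ = 0.1364 + 0.0046 + 0.2484 = 0.3894
Σp_1ᵢ² = 0.44² + 0.02² + 0.54² = 0.1936 + 0.0004 + 0.2916 = 0.4856
Σp_2ᵢ² = 0.31² + 0.23² + 0.46² = 0.0961 + 0.0529 + 0.2116 = 0.3606
O = 0.3894 / √(0.4856 × 0.3606) = 0.3894 / 0.41846 = 0.9306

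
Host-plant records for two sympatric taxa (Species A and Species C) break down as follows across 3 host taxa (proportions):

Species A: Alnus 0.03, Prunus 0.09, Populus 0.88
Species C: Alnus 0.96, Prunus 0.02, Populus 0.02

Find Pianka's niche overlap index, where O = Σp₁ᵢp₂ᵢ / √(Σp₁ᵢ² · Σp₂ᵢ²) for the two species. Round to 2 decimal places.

Σ p₁ᵢp₂ᵢ = 0.0288 + 0.0018 + 0.0176 = 0.0482
Σp_1ᵢ² = 0.03² + 0.09² + 0.88² = 0.0009 + 0.0081 + 0.7744 = 0.7834
Σp_2ᵢ² = 0.96² + 0.02² + 0.02² = 0.9216 + 0.0004 + 0.0004 = 0.9224
O = 0.0482 / √(0.7834 × 0.9224) = 0.0482 / 0.85006 = 0.0567

0.06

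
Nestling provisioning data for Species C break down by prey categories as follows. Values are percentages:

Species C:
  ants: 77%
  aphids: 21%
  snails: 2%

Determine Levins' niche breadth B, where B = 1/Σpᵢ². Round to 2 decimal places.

Convert percentages to proportions (divide by 100).
Σpᵢ² = 0.77² + 0.21² + 0.02² = 0.5929 + 0.0441 + 0.0004 = 0.6374
B = 1 / 0.6374 = 1.5689

1.57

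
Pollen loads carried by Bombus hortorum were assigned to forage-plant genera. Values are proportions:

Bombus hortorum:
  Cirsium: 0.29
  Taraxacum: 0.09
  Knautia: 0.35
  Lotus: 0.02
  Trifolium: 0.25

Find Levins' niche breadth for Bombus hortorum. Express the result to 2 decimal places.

3.60

Σpᵢ² = 0.29² + 0.09² + 0.35² + 0.02² + 0.25² = 0.0841 + 0.0081 + 0.1225 + 0.0004 + 0.0625 = 0.2776
B = 1 / 0.2776 = 3.6023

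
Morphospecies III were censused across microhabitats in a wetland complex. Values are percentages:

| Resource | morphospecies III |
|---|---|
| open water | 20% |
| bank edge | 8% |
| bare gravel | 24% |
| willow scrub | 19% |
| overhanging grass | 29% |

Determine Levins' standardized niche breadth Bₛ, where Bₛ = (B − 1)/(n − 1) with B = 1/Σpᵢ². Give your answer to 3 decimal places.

Convert percentages to proportions (divide by 100).
Σpᵢ² = 0.20² + 0.08² + 0.24² + 0.19² + 0.29² = 0.0400 + 0.0064 + 0.0576 + 0.0361 + 0.0841 = 0.2242
B = 1 / 0.2242 = 4.46030
Bₛ = (B − 1)/(n − 1) = (4.46030 − 1)/(5 − 1) = 3.46030/4 = 0.86508

0.865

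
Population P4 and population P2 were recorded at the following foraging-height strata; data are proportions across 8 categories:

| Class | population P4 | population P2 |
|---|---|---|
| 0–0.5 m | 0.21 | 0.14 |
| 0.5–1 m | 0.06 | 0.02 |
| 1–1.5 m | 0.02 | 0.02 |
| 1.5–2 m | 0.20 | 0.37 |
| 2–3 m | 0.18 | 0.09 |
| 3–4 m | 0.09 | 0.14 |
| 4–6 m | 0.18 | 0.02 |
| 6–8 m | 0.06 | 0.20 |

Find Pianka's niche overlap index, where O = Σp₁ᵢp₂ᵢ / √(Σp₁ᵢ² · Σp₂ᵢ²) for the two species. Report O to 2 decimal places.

0.78

Σ p₁ᵢp₂ᵢ = 0.0294 + 0.0012 + 0.0004 + 0.0740 + 0.0162 + 0.0126 + 0.0036 + 0.0120 = 0.1494
Σp_1ᵢ² = 0.21² + 0.06² + 0.02² + 0.20² + 0.18² + 0.09² + 0.18² + 0.06² = 0.0441 + 0.0036 + 0.0004 + 0.0400 + 0.0324 + 0.0081 + 0.0324 + 0.0036 = 0.1646
Σp_2ᵢ² = 0.14² + 0.02² + 0.02² + 0.37² + 0.09² + 0.14² + 0.02² + 0.20² = 0.0196 + 0.0004 + 0.0004 + 0.1369 + 0.0081 + 0.0196 + 0.0004 + 0.0400 = 0.2254
O = 0.1494 / √(0.1646 × 0.2254) = 0.1494 / 0.19262 = 0.7756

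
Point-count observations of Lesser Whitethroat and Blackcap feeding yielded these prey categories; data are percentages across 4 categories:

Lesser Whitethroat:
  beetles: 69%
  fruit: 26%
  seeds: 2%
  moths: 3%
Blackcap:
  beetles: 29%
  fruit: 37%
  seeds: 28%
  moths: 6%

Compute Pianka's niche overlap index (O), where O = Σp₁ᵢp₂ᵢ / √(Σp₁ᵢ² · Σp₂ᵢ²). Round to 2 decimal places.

0.75

Convert percentages to proportions (divide by 100).
Σ p₁ᵢp₂ᵢ = 0.2001 + 0.0962 + 0.0056 + 0.0018 = 0.3037
Σp_1ᵢ² = 0.69² + 0.26² + 0.02² + 0.03² = 0.4761 + 0.0676 + 0.0004 + 0.0009 = 0.5450
Σp_2ᵢ² = 0.29² + 0.37² + 0.28² + 0.06² = 0.0841 + 0.1369 + 0.0784 + 0.0036 = 0.3030
O = 0.3037 / √(0.5450 × 0.3030) = 0.3037 / 0.40637 = 0.7473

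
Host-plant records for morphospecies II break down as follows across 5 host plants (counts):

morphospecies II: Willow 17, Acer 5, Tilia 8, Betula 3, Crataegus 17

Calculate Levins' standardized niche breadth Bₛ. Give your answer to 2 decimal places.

0.67

Proportions for morphospecies II (n=50): 17/50=0.3400, 5/50=0.1000, 8/50=0.1600, 3/50=0.0600, 17/50=0.3400
Σpᵢ² = 0.3400² + 0.1000² + 0.1600² + 0.0600² + 0.3400² = 0.115600 + 0.010000 + 0.025600 + 0.003600 + 0.115600 = 0.270400
B = 1 / 0.270400 = 3.6982
Bₛ = (B − 1)/(n − 1) = (3.6982 − 1)/(5 − 1) = 2.6982/4 = 0.6746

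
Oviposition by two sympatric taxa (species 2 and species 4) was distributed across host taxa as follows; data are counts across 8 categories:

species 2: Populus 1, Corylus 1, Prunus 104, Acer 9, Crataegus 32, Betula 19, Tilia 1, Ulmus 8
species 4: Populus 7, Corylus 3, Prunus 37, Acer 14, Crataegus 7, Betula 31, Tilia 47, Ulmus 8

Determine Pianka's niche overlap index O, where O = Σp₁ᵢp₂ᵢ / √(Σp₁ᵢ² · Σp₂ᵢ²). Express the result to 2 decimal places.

0.63

Proportions for species 2 (n=175): 1/175=0.0057, 1/175=0.0057, 104/175=0.5943, 9/175=0.0514, 32/175=0.1829, 19/175=0.1086, 1/175=0.0057, 8/175=0.0457
Proportions for species 4 (n=154): 7/154=0.0455, 3/154=0.0195, 37/154=0.2403, 14/154=0.0909, 7/154=0.0455, 31/154=0.2013, 47/154=0.3052, 8/154=0.0519
Σ p₁ᵢp₂ᵢ = 0.000259 + 0.000111 + 0.142810 + 0.004672 + 0.008322 + 0.021861 + 0.001740 + 0.002372 = 0.182147
Σp_1ᵢ² = 0.0057² + 0.0057² + 0.5943² + 0.0514² + 0.1829² + 0.1086² + 0.0057² + 0.0457² = 0.000032 + 0.000032 + 0.353192 + 0.002642 + 0.033452 + 0.011794 + 0.000032 + 0.002088 = 0.403264
Σp_2ᵢ² = 0.0455² + 0.0195² + 0.2403² + 0.0909² + 0.0455² + 0.2013² + 0.3052² + 0.0519² = 0.002070 + 0.000380 + 0.057744 + 0.008263 + 0.002070 + 0.040522 + 0.093147 + 0.002694 = 0.206890
O = 0.182147 / √(0.403264 × 0.206890) = 0.182147 / 0.2888447 = 0.6306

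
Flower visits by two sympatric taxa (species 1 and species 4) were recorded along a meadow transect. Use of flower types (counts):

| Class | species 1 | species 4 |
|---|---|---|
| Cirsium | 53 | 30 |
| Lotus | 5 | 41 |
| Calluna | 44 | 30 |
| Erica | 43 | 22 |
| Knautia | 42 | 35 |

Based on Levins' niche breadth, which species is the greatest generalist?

Proportions for species 1 (n=187): 53/187=0.2834, 5/187=0.0267, 44/187=0.2353, 43/187=0.2299, 42/187=0.2246
Proportions for species 4 (n=158): 30/158=0.1899, 41/158=0.2595, 30/158=0.1899, 22/158=0.1392, 35/158=0.2215
Σp_1ᵢ² = 0.2834² + 0.0267² + 0.2353² + 0.2299² + 0.2246² = 0.080316 + 0.000713 + 0.055366 + 0.052854 + 0.050445 = 0.239694
B_1 = 1 / 0.239694 = 4.1720
Σp_4ᵢ² = 0.1899² + 0.2595² + 0.1899² + 0.1392² + 0.2215² = 0.036062 + 0.067340 + 0.036062 + 0.019377 + 0.049062 = 0.207903
B_4 = 1 / 0.207903 = 4.8099
Highest B → broadest niche (most generalist): species 4 (B = 4.81).

species 4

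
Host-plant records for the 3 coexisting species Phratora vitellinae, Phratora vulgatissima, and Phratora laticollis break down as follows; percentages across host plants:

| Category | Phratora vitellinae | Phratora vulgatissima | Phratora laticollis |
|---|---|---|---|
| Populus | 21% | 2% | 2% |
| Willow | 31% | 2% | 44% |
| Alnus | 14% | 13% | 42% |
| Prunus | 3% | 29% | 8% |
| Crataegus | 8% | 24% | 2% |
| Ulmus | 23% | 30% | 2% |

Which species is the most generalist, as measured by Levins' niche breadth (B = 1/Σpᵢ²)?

Phratora vitellinae

Convert percentages to proportions (divide by 100).
Σp_viteᵢ² = 0.21² + 0.31² + 0.14² + 0.03² + 0.08² + 0.23² = 0.0441 + 0.0961 + 0.0196 + 0.0009 + 0.0064 + 0.0529 = 0.2200
B_vite = 1 / 0.2200 = 4.5455
Σp_vulgᵢ² = 0.02² + 0.02² + 0.13² + 0.29² + 0.24² + 0.30² = 0.0004 + 0.0004 + 0.0169 + 0.0841 + 0.0576 + 0.0900 = 0.2494
B_vulg = 1 / 0.2494 = 4.0096
Σp_latiᵢ² = 0.02² + 0.44² + 0.42² + 0.08² + 0.02² + 0.02² = 0.0004 + 0.1936 + 0.1764 + 0.0064 + 0.0004 + 0.0004 = 0.3776
B_lati = 1 / 0.3776 = 2.6483
Highest B → broadest niche (most generalist): Phratora vitellinae (B = 4.55).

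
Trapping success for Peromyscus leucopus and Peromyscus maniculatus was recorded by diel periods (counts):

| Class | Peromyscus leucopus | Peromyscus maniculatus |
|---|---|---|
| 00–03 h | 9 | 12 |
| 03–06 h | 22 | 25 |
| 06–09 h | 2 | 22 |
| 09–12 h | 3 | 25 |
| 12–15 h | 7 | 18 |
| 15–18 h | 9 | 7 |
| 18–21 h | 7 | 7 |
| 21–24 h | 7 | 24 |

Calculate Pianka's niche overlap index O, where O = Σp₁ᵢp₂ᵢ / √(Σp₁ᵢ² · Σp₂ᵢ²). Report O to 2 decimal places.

Proportions for Peromyscus leucopus (n=66): 9/66=0.1364, 22/66=0.3333, 2/66=0.0303, 3/66=0.0455, 7/66=0.1061, 9/66=0.1364, 7/66=0.1061, 7/66=0.1061
Proportions for Peromyscus maniculatus (n=140): 12/140=0.0857, 25/140=0.1786, 22/140=0.1571, 25/140=0.1786, 18/140=0.1286, 7/140=0.0500, 7/140=0.0500, 24/140=0.1714
Σ p₁ᵢp₂ᵢ = 0.011689 + 0.059527 + 0.004760 + 0.008126 + 0.013644 + 0.006820 + 0.005305 + 0.018186 = 0.128057
Σp_1ᵢ² = 0.1364² + 0.3333² + 0.0303² + 0.0455² + 0.1061² + 0.1364² + 0.1061² + 0.1061² = 0.018605 + 0.111089 + 0.000918 + 0.002070 + 0.011257 + 0.018605 + 0.011257 + 0.011257 = 0.185058
Σp_2ᵢ² = 0.0857² + 0.1786² + 0.1571² + 0.1786² + 0.1286² + 0.0500² + 0.0500² + 0.1714² = 0.007344 + 0.031898 + 0.024680 + 0.031898 + 0.016538 + 0.002500 + 0.002500 + 0.029378 = 0.146736
O = 0.128057 / √(0.185058 × 0.146736) = 0.128057 / 0.1647867 = 0.7771

0.78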